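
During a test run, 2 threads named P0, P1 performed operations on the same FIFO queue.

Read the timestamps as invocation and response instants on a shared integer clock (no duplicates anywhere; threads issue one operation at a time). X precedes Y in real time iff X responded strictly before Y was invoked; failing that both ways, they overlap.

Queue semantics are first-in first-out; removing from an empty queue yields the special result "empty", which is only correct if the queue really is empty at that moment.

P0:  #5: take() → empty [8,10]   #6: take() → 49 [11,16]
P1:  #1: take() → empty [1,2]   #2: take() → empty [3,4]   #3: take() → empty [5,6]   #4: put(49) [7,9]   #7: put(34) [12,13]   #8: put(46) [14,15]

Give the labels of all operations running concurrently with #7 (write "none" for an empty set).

#6

#7 spans [12,13]; an op avoiding the whole window 12..13 is ordered, any other is concurrent
#1 [1,2]: before
#2 [3,4]: before
#3 [5,6]: before
#4 [7,9]: before
#5 [8,10]: before
#6 [11,16]: concurrent
#8 [14,15]: after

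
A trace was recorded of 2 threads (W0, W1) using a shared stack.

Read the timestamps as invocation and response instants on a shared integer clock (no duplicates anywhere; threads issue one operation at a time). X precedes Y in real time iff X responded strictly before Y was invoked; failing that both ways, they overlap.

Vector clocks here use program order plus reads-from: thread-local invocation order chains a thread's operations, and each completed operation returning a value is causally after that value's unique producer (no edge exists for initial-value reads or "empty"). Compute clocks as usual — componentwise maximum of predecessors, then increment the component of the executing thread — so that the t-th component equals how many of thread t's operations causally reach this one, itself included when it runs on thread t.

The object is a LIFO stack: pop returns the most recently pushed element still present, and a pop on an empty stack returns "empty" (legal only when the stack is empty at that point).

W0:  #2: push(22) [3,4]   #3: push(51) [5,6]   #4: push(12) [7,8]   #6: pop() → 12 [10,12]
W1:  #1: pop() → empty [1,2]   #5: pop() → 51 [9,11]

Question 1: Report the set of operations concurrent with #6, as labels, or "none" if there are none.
Answer: #5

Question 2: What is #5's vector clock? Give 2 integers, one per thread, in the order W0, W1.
Answer: (2, 2)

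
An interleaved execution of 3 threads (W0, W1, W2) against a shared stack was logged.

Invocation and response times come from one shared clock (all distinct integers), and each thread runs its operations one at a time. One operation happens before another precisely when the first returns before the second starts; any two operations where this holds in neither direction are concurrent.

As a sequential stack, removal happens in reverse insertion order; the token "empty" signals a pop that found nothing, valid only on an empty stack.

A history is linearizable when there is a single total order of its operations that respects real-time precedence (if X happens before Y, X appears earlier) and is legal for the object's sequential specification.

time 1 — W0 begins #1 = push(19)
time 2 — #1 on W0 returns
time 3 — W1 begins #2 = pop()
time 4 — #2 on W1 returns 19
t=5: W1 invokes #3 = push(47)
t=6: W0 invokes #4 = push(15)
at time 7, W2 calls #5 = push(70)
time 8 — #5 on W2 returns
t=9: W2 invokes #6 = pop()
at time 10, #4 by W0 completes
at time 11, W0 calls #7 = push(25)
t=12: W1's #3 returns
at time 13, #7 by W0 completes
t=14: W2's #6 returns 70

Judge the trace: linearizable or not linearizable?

witness order: #1, #2, #3, #4, #5, #6, #7
step 1: #1 push(19) — stack <19>
step 2: #2 pop() → 19 — stack <>
step 3: #3 push(47) — stack <47>
step 4: #4 push(15) — stack <47,15>
step 5: #5 push(70) — stack <47,15,70>
step 6: #6 pop() → 70 — stack <47,15>
step 7: #7 push(25) — stack <47,15,25>

linearizable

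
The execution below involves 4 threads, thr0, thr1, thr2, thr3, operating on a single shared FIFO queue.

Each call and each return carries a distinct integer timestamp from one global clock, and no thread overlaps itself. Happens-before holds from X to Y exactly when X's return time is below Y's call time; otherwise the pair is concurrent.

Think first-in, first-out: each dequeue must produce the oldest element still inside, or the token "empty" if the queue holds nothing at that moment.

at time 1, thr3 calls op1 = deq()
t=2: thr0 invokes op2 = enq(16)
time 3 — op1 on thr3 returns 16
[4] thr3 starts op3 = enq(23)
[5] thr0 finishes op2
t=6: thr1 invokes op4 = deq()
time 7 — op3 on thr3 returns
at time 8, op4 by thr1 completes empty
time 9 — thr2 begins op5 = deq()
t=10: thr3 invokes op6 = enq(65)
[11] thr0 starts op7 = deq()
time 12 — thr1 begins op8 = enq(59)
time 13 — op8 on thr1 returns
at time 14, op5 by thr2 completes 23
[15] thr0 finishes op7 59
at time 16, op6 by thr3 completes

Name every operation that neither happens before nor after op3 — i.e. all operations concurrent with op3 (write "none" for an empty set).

op2, op4

op3 runs from 4 to 7; window-overlapping ops are concurrent
op1 [1,3]: before
op2 [2,5]: concurrent
op4 [6,8]: concurrent
op5 [9,14]: after
op6 [10,16]: after
op7 [11,15]: after
op8 [12,13]: after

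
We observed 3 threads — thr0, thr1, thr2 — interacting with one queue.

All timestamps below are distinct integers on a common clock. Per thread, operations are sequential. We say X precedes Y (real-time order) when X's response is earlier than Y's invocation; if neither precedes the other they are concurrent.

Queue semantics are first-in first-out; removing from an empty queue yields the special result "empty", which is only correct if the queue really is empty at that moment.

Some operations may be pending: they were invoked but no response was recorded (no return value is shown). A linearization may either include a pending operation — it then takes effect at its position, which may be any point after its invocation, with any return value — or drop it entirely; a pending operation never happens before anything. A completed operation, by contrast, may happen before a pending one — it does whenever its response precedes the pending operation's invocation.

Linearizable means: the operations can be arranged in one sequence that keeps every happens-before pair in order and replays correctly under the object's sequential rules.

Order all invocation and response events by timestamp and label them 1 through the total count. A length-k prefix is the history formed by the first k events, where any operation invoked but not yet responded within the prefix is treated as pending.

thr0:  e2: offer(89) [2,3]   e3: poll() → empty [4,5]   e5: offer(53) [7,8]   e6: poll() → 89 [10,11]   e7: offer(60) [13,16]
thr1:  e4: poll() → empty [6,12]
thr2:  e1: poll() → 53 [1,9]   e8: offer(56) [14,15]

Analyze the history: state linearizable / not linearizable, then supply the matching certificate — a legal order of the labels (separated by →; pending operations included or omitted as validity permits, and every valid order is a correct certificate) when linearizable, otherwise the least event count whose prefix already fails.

not linearizable — minimal violating prefix: 9 events

the violation lands at event 9, e1's response at time 9: events 1..8 linearize, events 1..9 do not
checked exhaustively: 4 real-time-consistent orders of 4 completed operations, zero legal queue replays
no escape via the 1 pending operation (e4): every completion choice fails
e.g. e1, e2, e3, e5 (pending dropped): illegal at step 1, since e1 poll() → 53 cannot apply there
e.g. e2, e1, e3, e5 (pending dropped): illegal at step 2, since e1 poll() → 53 cannot apply there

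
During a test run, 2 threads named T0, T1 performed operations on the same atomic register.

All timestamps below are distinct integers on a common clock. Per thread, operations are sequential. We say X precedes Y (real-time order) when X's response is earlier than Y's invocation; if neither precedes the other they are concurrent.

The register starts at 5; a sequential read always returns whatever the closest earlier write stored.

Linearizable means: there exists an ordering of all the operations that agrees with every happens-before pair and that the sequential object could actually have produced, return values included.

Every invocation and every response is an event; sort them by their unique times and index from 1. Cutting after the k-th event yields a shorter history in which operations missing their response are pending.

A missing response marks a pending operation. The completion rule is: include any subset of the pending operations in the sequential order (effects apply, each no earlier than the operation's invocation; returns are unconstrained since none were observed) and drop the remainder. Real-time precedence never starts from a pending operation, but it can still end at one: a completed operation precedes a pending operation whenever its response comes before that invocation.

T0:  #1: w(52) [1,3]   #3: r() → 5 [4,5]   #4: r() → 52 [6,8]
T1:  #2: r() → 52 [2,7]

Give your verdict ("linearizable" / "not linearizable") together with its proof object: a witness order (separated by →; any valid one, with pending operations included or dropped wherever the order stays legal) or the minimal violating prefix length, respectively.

prefix check: 1..4 passes, 1..5 fails once #3's time-5 response joins
the completed operations (2 total) allow one real-time order; the atomic register replay rejects it
include/drop combinations of the 1 pending operation (#2) were all tried; none helps
take #1, #3 (pending dropped): step 2 already fails, because #3 r() → 5 cannot occur there

not linearizable — minimal violating prefix: 5 events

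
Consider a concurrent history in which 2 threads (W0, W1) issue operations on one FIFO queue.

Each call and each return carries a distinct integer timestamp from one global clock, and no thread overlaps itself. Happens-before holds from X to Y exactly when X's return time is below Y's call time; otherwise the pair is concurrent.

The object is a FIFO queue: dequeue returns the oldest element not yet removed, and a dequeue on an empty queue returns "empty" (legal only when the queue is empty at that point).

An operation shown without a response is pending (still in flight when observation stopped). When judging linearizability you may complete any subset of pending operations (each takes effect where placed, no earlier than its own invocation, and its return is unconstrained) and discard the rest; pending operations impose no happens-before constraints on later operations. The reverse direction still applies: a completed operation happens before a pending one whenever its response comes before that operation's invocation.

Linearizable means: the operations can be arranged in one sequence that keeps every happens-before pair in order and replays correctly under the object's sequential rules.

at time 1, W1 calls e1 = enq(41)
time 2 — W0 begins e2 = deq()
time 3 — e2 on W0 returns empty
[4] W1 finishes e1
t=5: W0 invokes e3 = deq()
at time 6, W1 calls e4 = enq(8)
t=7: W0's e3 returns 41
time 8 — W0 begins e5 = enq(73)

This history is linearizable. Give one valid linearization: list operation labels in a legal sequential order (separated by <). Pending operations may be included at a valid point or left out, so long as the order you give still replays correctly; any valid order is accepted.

1. e2 deq() → empty, leaving queue <>
2. e1 enq(41), leaving queue <41>
3. e3 deq() → 41, leaving queue <>

e2 < e1 < e3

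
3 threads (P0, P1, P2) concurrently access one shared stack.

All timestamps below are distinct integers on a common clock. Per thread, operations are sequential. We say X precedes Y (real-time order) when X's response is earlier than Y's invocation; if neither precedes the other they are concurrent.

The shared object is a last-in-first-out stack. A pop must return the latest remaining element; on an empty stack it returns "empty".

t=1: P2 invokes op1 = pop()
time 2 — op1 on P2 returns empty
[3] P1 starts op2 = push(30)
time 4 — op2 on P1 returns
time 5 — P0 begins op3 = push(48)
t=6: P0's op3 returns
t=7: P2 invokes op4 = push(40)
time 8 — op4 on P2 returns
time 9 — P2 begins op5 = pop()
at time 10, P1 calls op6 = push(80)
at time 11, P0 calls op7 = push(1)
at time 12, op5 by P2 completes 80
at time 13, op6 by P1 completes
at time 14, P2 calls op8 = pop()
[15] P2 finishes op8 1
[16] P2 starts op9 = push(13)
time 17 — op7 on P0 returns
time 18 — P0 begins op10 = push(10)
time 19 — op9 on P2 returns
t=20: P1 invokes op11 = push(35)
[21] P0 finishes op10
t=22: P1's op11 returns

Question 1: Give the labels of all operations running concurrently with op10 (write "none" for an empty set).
concurrent with op10 ([18,21]): every op whose interval crosses 18..21
op1 [1,2]: before
op2 [3,4]: before
op3 [5,6]: before
op4 [7,8]: before
op5 [9,12]: before
op6 [10,13]: before
op7 [11,17]: before
op8 [14,15]: before
op9 [16,19]: concurrent
op11 [20,22]: concurrent

op11, op9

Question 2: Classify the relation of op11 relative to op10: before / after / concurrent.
op11 spans [20,22], op10 spans [18,21]
the intervals overlap in both directions

concurrent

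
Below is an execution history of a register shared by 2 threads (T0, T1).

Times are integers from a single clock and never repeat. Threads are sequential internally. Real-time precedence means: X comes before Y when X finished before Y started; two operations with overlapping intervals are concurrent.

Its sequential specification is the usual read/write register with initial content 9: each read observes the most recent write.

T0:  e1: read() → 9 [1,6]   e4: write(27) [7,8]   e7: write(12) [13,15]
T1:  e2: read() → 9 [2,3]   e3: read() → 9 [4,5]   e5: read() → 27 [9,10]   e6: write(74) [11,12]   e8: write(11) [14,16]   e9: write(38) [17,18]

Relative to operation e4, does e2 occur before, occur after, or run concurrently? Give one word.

e2 spans [2,3], e4 spans [7,8]
resp(e2)=3 < inv(e4)=7

before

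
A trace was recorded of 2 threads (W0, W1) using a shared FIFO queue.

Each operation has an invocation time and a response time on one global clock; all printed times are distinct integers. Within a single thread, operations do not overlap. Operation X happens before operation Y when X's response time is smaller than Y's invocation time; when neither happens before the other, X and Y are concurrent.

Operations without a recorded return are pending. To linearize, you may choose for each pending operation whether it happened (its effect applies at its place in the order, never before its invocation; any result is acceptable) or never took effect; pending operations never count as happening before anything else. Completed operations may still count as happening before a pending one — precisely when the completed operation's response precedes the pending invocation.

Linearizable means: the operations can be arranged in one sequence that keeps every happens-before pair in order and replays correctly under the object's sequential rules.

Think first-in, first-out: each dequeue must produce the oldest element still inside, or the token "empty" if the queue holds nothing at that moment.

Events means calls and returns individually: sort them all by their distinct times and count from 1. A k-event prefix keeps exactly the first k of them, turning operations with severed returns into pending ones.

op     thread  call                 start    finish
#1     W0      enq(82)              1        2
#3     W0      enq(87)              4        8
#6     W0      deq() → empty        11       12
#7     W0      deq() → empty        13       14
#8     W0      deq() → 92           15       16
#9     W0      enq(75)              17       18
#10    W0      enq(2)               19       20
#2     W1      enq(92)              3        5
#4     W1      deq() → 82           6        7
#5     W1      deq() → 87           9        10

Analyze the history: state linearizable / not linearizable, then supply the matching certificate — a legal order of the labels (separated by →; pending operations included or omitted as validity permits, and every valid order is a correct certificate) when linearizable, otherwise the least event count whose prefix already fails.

prefix check: 1..11 passes, 1..12 fails once #6's time-12 response joins
all 3 real-time-respecting orders fail — 6 completed FIFO queue operations, no legal replay
sample order #1, #2, #3, #4, #5, #6 stalls at step 5 — #5 deq() → 87 has no legal effect
sample order #1, #2, #4, #3, #5, #6 stalls at step 5 — #5 deq() → 87 has no legal effect

not linearizable — minimal violating prefix: 12 events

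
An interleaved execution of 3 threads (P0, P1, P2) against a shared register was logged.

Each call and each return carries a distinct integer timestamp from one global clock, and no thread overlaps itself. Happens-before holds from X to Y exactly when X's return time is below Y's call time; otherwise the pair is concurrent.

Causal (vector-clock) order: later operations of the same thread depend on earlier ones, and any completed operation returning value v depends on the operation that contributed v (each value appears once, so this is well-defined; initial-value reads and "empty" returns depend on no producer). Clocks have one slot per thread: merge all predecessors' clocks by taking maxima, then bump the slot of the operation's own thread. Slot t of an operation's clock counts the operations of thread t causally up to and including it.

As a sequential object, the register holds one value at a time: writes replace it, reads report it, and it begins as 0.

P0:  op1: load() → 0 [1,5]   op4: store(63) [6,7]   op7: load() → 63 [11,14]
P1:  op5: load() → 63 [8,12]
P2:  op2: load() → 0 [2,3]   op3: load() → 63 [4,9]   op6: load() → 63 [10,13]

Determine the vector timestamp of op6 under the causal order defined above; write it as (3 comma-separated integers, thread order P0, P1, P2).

no predecessors for op2 (invoked 2): P2 increments from zero → (0, 0, 1)
no predecessors for op1 (invoked 1): P0 increments from zero → (1, 0, 0)
VC(op4, invoked at 6): max of VC(op1)=(1, 0, 0), then +1 on thread P0 → (2, 0, 0)
VC(op5, invoked at 8): max of VC(op4)=(2, 0, 0), then +1 on thread P1 → (2, 1, 0)
VC(op7, invoked at 11): max of VC(op4)=(2, 0, 0), then +1 on thread P0 → (3, 0, 0)
VC(op3, invoked at 4): max of VC(op2)=(0, 0, 1), VC(op4)=(2, 0, 0), then +1 on thread P2 → (2, 0, 2)
VC(op6, invoked at 10): max of VC(op3)=(2, 0, 2), VC(op4)=(2, 0, 0), then +1 on thread P2 → (2, 0, 3)
target: VC(op6) = (2, 0, 3)

(2, 0, 3)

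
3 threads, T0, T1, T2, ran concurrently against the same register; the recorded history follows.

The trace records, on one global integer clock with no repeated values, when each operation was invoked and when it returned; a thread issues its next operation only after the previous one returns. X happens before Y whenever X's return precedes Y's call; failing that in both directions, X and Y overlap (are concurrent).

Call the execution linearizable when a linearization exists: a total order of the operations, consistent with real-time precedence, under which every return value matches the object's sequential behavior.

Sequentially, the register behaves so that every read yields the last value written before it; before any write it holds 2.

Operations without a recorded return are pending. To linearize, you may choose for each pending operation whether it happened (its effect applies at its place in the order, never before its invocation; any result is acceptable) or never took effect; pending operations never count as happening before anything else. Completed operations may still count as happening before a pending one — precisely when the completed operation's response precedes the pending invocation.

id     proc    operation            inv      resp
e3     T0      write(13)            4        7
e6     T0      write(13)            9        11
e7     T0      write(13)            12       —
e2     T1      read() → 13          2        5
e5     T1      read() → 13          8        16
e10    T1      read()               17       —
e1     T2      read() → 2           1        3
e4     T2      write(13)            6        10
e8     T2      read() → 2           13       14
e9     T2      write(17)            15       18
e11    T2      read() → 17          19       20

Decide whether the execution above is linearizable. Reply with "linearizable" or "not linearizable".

not linearizable

through event 13 a valid linearization exists; event 14 (e8 responding at time 14) ends that
real-time-consistent orders of the 6 completed operations: 8 — all fail the register replay
include/drop combinations of the 2 pending operations (e5, e7) were all tried; none helps
e.g. e1, e2, e3, e4, e6, e8 (pending dropped): illegal at step 2, since e2 read() → 13 cannot apply there
e.g. e1, e2, e3, e6, e4, e8 (pending dropped): illegal at step 2, since e2 read() → 13 cannot apply there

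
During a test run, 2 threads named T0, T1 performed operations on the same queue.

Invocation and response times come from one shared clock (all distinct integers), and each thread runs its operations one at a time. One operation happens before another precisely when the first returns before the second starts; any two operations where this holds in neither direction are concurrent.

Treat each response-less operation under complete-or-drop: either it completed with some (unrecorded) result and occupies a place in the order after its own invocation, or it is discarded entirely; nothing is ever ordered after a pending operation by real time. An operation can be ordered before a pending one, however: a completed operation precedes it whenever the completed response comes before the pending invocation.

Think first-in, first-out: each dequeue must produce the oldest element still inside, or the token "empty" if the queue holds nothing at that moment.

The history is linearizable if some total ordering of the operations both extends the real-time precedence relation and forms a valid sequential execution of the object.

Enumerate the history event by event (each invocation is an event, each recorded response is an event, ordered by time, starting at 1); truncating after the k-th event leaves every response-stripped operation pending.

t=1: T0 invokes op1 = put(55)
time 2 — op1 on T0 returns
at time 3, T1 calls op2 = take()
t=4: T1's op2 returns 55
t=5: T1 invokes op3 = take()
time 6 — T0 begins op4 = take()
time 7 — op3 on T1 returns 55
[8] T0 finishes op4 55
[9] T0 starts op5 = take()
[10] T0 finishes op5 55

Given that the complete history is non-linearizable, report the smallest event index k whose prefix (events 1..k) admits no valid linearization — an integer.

7

events 1..6 are still linearizable — one witness is op1, op2:
1. op1 put(55), leaving queue <55>
2. op2 take() → 55, leaving queue <>
with event 7 included (op3 responding at time 7), all real-time-consistent orders fail
including or dropping the 1 pending operation (op4) in any combination fails
sample order op1, op2, op3 (pending dropped) stalls at step 3 — op3 take() → 55 has no legal effect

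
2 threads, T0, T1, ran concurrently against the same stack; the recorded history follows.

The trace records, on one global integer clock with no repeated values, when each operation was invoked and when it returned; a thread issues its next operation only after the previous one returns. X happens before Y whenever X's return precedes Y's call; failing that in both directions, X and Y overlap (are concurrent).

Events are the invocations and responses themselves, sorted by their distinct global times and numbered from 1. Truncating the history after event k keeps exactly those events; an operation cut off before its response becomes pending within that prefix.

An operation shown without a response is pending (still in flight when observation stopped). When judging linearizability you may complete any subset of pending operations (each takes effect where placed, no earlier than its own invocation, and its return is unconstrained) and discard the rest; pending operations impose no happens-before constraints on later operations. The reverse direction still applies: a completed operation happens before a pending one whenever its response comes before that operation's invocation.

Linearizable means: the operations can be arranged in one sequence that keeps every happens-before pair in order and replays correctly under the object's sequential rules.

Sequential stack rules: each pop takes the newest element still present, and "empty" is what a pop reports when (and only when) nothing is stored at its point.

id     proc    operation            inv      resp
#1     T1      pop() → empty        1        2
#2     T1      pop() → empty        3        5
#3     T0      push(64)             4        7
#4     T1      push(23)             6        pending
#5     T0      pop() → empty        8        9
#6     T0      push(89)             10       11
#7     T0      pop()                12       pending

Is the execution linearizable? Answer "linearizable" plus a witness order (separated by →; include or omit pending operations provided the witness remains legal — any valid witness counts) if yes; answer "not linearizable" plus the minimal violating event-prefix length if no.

not linearizable — minimal violating prefix: 9 events

events 1..8 are fine; event 9 — the response of #5 at time 9 — makes the prefix non-linearizable
checked exhaustively: 2 real-time-consistent orders of 4 completed operations, zero legal stack replays
no completion choice of the 1 pending operation (#4) rescues it — every subset was tried
e.g. #1, #2, #3, #5 (pending dropped): illegal at step 4, since #5 pop() → empty cannot apply there
e.g. #1, #3, #2, #5 (pending dropped): illegal at step 3, since #2 pop() → empty cannot apply there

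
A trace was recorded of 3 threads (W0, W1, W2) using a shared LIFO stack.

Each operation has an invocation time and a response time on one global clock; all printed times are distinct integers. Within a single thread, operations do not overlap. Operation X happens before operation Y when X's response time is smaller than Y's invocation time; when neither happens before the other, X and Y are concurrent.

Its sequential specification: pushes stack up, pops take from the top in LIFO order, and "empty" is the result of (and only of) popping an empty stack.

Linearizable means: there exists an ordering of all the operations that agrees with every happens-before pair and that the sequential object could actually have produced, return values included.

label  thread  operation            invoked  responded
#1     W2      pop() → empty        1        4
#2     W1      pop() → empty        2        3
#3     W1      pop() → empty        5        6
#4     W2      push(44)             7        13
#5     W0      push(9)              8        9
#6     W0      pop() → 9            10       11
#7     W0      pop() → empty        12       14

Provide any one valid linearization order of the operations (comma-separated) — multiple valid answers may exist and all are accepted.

#1, #2, #3, #5, #6, #7, #4

step 1: #1 pop() → empty — stack <>
step 2: #2 pop() → empty — stack <>
step 3: #3 pop() → empty — stack <>
step 4: #5 push(9) — stack <9>
step 5: #6 pop() → 9 — stack <>
step 6: #7 pop() → empty — stack <>
step 7: #4 push(44) — stack <44>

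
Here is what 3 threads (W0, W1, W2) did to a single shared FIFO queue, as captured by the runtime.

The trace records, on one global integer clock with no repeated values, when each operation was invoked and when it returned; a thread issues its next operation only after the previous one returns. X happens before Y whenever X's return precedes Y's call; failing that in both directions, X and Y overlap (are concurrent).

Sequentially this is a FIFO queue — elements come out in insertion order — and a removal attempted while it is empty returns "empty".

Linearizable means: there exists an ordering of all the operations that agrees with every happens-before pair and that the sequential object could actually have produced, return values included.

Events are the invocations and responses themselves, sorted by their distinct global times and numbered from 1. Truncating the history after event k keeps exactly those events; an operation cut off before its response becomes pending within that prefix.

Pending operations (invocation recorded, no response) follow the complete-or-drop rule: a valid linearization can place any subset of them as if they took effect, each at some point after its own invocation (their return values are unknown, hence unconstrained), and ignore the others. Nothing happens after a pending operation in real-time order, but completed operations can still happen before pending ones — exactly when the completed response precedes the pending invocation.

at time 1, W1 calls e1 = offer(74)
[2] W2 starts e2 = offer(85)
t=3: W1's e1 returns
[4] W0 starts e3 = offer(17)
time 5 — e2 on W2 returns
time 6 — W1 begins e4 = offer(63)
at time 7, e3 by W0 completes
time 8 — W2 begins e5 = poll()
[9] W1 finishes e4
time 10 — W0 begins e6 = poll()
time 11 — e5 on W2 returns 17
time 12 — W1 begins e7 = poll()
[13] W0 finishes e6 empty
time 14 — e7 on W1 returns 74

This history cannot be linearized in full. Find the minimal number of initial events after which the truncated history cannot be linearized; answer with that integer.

one valid order for events 1..12 is e1, e3, e2, e4, e6, e5:
step 1: e1 offer(74) — queue <74>
step 2: e3 offer(17) — queue <74,17>
step 3: e2 offer(85) — queue <74,17,85>
step 4: e4 offer(63) — queue <74,17,85,63>
step 5: e6 poll() (pending, included) — queue <17,85,63>
step 6: e5 poll() → 17 — queue <85,63>
at event 13 (e6's time-13 response) nothing linearizes any more
no completion choice of the 1 pending operation (e7) rescues it — every subset was tried
sample order e1, e2, e3, e4, e5, e6 (pending dropped) stalls at step 5 — e5 poll() → 17 has no legal effect
sample order e1, e2, e3, e4, e6, e5 (pending dropped) stalls at step 5 — e6 poll() → empty has no legal effect

13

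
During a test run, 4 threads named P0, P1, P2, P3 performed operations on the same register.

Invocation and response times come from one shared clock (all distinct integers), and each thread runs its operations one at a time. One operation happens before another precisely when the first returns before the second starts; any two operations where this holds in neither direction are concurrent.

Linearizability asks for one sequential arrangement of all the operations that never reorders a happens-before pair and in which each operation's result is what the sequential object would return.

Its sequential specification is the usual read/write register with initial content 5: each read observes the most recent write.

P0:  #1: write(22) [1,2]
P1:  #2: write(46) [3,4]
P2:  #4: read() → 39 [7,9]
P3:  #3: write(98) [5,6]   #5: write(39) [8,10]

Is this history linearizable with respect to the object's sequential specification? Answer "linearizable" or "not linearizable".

witness order: #1, #2, #3, #5, #4
after step 1 (#1 write(22)): value 22
after step 2 (#2 write(46)): value 46
after step 3 (#3 write(98)): value 98
after step 4 (#5 write(39)): value 39
after step 5 (#4 read() → 39): value 39

linearizable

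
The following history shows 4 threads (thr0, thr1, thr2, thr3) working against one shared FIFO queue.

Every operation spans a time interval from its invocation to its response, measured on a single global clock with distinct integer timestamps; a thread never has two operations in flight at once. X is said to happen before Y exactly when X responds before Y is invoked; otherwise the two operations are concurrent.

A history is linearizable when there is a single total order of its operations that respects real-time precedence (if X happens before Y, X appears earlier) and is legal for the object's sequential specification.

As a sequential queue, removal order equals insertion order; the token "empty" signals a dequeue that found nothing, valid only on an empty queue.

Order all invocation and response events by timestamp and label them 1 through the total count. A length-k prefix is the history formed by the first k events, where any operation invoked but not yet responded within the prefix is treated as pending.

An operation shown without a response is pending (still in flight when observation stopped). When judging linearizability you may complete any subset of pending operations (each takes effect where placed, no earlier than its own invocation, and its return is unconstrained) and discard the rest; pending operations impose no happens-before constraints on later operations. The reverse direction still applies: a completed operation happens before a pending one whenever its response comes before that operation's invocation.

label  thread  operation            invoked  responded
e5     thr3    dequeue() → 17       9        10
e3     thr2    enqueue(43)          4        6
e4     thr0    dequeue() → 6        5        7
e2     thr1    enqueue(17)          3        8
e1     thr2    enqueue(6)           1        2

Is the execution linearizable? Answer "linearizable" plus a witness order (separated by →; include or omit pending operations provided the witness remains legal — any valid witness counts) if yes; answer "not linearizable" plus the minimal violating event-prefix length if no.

linearizable — witness: e1 → e2 → e3 → e4 → e5

after step 1 (e1 enqueue(6)): queue <6>
after step 2 (e2 enqueue(17)): queue <6,17>
after step 3 (e3 enqueue(43)): queue <6,17,43>
after step 4 (e4 dequeue() → 6): queue <17,43>
after step 5 (e5 dequeue() → 17): queue <43>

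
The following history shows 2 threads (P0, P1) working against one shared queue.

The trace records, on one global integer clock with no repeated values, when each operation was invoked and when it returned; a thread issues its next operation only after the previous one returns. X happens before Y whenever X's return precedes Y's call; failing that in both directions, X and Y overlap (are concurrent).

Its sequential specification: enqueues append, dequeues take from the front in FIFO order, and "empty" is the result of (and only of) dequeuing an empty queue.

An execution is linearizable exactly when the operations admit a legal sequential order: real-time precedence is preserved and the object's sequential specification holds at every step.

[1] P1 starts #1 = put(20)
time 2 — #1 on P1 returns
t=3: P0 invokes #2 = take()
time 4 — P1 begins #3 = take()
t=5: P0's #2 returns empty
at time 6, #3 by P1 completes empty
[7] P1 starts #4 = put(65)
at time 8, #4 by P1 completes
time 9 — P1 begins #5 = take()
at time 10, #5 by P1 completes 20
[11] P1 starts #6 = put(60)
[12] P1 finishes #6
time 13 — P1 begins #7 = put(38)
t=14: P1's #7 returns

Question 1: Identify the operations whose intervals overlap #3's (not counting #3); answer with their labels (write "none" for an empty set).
#2

concurrent with #3 ([4,6]): every op whose interval crosses 4..6
#1 [1,2]: before
#2 [3,5]: concurrent
#4 [7,8]: after
#5 [9,10]: after
#6 [11,12]: after
#7 [13,14]: after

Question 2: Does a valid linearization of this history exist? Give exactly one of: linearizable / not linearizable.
not linearizable

the violation lands at event 6, #3's response at time 6: events 1..5 linearize, events 1..6 do not
the 3 completed operations admit 2 real-time orders; each fails the queue replay
for example #1, #2, #3 fails at step 2: #2 take() → empty is not legal there
for example #1, #3, #2 fails at step 2: #3 take() → empty is not legal there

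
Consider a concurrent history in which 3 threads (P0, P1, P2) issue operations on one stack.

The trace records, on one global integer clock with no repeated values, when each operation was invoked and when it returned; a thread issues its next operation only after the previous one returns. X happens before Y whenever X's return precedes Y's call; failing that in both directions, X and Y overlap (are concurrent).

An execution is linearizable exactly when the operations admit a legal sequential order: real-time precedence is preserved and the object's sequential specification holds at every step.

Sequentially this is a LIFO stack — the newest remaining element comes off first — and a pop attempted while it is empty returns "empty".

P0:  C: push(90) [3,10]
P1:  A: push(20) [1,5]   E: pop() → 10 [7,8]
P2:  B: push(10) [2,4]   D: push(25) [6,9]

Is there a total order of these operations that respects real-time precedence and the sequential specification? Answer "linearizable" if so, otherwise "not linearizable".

linearizable

witness order: A, B, E, C, D
step 1: A push(20) — stack <20>
step 2: B push(10) — stack <20,10>
step 3: E pop() → 10 — stack <20>
step 4: C push(90) — stack <20,90>
step 5: D push(25) — stack <20,90,25>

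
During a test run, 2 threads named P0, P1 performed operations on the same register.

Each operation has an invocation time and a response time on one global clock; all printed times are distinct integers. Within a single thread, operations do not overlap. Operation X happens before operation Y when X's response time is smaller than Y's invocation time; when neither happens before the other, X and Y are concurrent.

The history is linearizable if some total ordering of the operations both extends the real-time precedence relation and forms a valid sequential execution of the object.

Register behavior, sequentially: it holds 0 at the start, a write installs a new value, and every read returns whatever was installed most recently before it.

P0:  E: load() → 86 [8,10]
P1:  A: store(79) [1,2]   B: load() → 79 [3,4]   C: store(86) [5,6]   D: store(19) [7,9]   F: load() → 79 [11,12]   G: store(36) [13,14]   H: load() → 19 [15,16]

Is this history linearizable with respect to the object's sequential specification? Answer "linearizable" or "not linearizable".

through event 11 a valid linearization exists; event 12 (F responding at time 12) ends that
real-time-consistent orders of the 6 completed operations: 2 — all fail the register replay
take A, B, C, D, E, F: step 5 already fails, because E load() → 86 cannot occur there
take A, B, C, E, D, F: step 6 already fails, because F load() → 79 cannot occur there

not linearizable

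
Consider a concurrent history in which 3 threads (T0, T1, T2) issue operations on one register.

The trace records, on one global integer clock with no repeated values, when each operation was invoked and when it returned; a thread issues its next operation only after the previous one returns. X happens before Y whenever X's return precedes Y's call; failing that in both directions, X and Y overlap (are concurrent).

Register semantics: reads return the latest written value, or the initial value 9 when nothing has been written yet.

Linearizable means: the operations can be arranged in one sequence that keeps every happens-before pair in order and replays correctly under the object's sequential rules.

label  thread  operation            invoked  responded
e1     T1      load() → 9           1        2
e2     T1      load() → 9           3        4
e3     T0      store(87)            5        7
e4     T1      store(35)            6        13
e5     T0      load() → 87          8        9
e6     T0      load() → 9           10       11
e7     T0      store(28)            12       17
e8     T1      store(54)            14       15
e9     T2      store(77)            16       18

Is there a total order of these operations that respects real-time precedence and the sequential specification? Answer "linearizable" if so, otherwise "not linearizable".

not linearizable

prefix check: 1..10 passes, 1..11 fails once e6's time-11 response joins
exactly one order of the 5 completed ops respects real time; the register replay fails
no escape via the 1 pending operation (e4): every completion choice fails
one such order, e1, e2, e3, e5, e6 (pending dropped), breaks at step 5 where e6 load() → 9 is illegal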